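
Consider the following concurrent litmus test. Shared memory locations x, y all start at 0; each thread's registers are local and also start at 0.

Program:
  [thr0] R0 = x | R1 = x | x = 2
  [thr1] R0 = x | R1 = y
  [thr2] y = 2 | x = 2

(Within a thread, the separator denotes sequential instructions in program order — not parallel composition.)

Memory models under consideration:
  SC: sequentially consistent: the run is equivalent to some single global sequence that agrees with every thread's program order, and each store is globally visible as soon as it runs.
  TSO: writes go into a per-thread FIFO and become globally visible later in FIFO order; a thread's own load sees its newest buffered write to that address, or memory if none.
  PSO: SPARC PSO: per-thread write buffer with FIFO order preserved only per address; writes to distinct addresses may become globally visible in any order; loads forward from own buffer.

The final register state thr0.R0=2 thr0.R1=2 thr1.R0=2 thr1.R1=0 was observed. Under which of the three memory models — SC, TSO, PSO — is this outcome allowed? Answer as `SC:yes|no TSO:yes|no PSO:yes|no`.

SC:no TSO:no PSO:yes

outcome vector order: (thr0.R0,thr0.R1,thr1.R0,thr1.R1)
SC (10): 0/0/0/0, 0/0/0/2, 0/0/2/0, 0/0/2/2, 0/2/0/0, 0/2/0/2, 0/2/2/2, 2/2/0/0, 2/2/0/2, 2/2/2/2
TSO (10): 0/0/0/0, 0/0/0/2, 0/0/2/0, 0/0/2/2, 0/2/0/0, 0/2/0/2, 0/2/2/2, 2/2/0/0, 2/2/0/2, 2/2/2/2
PSO (12): 0/0/0/0, 0/0/0/2, 0/0/2/0, 0/0/2/2, 0/2/0/0, 0/2/0/2, 0/2/2/0, 0/2/2/2, 2/2/0/0, 2/2/0/2, 2/2/2/0, 2/2/2/2
target 2/2/2/0 ∈ {PSO}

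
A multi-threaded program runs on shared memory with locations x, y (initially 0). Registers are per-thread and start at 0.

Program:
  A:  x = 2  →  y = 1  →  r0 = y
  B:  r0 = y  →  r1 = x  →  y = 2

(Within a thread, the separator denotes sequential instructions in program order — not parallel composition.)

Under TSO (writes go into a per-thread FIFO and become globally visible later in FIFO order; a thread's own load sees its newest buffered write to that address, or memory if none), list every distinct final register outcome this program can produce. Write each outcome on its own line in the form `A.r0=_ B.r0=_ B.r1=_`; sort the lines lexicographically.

A.r0=1 B.r0=0 B.r1=0
A.r0=1 B.r0=0 B.r1=2
A.r0=1 B.r0=1 B.r1=2
A.r0=2 B.r0=0 B.r1=0
A.r0=2 B.r0=0 B.r1=2
A.r0=2 B.r0=1 B.r1=2

outcome vector order: (A.r0,B.r0,B.r1)
|TSO outcomes| = 6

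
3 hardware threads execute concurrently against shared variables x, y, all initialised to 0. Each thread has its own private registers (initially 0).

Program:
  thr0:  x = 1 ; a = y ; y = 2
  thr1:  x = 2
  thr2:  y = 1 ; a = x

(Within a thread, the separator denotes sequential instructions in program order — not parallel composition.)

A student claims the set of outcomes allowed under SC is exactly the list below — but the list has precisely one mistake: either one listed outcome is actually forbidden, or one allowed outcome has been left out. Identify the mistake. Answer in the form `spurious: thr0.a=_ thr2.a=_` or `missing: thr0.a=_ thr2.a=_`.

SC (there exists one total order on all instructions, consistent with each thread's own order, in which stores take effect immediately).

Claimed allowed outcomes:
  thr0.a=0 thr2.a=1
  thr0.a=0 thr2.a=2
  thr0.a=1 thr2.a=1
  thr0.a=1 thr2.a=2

missing: thr0.a=1 thr2.a=0

outcome vector order: (thr0.a,thr2.a)
under SC → <0 1>; <0 2>; <1 0>; <1 1>; <1 2>
SC∖claimed = {<1 0>}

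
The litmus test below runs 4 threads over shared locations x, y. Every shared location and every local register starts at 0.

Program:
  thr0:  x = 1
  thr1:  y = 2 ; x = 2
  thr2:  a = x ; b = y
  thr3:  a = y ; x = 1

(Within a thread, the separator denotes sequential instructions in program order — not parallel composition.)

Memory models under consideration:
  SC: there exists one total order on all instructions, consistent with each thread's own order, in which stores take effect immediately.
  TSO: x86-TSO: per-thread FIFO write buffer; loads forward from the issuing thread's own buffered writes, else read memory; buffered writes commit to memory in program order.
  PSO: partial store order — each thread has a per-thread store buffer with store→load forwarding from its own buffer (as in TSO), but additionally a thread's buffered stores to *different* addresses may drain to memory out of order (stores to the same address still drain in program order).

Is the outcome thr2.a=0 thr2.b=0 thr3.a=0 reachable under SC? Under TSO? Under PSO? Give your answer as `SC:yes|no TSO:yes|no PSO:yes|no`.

SC:yes TSO:yes PSO:yes

outcome vector order: (thr2.a,thr2.b,thr3.a)
[SC] allowed = {0/0/0; 0/0/2; 0/2/0; 0/2/2; 1/0/0; 1/0/2; 1/2/0; 1/2/2; 2/2/0; 2/2/2}
[TSO] allowed = {0/0/0; 0/0/2; 0/2/0; 0/2/2; 1/0/0; 1/0/2; 1/2/0; 1/2/2; 2/2/0; 2/2/2}
[PSO] allowed = {0/0/0; 0/0/2; 0/2/0; 0/2/2; 1/0/0; 1/0/2; 1/2/0; 1/2/2; 2/0/0; 2/0/2; 2/2/0; 2/2/2}
target 0/0/0 ∈ {SC,TSO,PSO}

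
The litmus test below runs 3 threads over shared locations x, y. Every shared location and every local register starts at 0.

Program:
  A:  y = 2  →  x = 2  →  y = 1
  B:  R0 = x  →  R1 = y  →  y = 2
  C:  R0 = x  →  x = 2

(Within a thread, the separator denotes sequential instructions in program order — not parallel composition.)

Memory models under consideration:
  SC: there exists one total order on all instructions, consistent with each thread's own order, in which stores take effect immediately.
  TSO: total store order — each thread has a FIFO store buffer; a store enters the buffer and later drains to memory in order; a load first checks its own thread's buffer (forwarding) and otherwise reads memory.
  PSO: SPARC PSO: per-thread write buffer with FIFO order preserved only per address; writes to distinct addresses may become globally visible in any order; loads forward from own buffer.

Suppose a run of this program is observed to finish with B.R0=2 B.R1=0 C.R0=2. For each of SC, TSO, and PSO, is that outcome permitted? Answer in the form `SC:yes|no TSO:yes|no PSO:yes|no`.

SC:no TSO:no PSO:yes

outcome vector order: (B.R0,B.R1,C.R0)
[SC] allowed = {(0,0,0), (0,0,2), (0,1,0), (0,1,2), (0,2,0), (0,2,2), (2,0,0), (2,1,0), (2,1,2), (2,2,0), (2,2,2)}
[TSO] allowed = {(0,0,0), (0,0,2), (0,1,0), (0,1,2), (0,2,0), (0,2,2), (2,0,0), (2,1,0), (2,1,2), (2,2,0), (2,2,2)}
[PSO] allowed = {(0,0,0), (0,0,2), (0,1,0), (0,1,2), (0,2,0), (0,2,2), (2,0,0), (2,0,2), (2,1,0), (2,1,2), (2,2,0), (2,2,2)}
target (2,0,2) ∈ {PSO}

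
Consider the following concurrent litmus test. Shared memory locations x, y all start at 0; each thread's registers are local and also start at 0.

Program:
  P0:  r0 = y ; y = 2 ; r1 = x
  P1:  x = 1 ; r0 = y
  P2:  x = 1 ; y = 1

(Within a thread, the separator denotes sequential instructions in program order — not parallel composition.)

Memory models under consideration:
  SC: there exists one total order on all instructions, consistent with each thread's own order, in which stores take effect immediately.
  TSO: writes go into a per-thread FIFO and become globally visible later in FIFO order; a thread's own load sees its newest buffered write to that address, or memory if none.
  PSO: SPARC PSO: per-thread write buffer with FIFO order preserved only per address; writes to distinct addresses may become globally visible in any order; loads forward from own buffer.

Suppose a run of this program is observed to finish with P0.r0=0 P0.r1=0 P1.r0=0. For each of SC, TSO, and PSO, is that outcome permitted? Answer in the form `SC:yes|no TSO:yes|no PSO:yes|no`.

outcome vector order: (P0.r0,P0.r1,P1.r0)
under SC → <0 0 1>, <0 0 2>, <0 1 0>, <0 1 1>, <0 1 2>, <1 1 0>, <1 1 1>, <1 1 2>
under TSO → <0 0 0>, <0 0 1>, <0 0 2>, <0 1 0>, <0 1 1>, <0 1 2>, <1 1 0>, <1 1 1>, <1 1 2>
under PSO → <0 0 0>, <0 0 1>, <0 0 2>, <0 1 0>, <0 1 1>, <0 1 2>, <1 0 0>, <1 0 1>, <1 0 2>, <1 1 0>, <1 1 1>, <1 1 2>
target <0 0 0> ∈ {TSO,PSO}

SC:no TSO:yes PSO:yes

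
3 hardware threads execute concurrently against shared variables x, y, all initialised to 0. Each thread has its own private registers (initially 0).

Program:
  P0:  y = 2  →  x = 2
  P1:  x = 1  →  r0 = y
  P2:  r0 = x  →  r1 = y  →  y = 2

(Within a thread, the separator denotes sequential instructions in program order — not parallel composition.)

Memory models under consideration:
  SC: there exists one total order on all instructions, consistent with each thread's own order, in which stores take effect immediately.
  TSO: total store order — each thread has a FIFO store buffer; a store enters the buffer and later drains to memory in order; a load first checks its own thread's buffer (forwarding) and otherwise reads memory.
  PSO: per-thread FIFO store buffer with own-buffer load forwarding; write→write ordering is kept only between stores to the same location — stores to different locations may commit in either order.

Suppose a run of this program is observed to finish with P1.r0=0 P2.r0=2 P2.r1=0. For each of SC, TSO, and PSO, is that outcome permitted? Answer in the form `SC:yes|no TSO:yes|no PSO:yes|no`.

SC:no TSO:no PSO:yes

outcome vector order: (P1.r0,P2.r0,P2.r1)
SC (10): 000 002 010 012 022 200 202 210 212 222
TSO (10): 000 002 010 012 022 200 202 210 212 222
PSO (12): 000 002 010 012 020 022 200 202 210 212 220 222
target 020 ∈ {PSO}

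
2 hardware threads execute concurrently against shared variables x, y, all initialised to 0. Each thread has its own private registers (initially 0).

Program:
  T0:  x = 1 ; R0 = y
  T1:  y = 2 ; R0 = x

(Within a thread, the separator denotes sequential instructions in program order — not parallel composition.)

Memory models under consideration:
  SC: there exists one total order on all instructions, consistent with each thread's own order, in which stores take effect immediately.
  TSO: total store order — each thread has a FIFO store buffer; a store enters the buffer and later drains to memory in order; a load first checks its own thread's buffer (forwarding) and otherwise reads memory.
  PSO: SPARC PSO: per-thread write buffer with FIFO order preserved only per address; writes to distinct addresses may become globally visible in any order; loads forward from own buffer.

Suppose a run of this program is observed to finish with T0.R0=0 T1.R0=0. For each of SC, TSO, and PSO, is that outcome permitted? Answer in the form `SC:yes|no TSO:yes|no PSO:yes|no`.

SC:no TSO:yes PSO:yes

outcome vector order: (T0.R0,T1.R0)
[SC] allowed = {0/1 2/0 2/1}
[TSO] allowed = {0/0 0/1 2/0 2/1}
[PSO] allowed = {0/0 0/1 2/0 2/1}
target 0/0 ∈ {TSO,PSO}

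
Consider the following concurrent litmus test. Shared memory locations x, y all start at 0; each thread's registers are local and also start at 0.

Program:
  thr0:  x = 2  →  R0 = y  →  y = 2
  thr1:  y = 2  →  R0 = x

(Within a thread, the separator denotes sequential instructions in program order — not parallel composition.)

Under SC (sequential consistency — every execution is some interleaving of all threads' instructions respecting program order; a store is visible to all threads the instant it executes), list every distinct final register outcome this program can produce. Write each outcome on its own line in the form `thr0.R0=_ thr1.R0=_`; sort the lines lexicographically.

thr0.R0=0 thr1.R0=2
thr0.R0=2 thr1.R0=0
thr0.R0=2 thr1.R0=2

outcome vector order: (thr0.R0,thr1.R0)
|SC outcomes| = 3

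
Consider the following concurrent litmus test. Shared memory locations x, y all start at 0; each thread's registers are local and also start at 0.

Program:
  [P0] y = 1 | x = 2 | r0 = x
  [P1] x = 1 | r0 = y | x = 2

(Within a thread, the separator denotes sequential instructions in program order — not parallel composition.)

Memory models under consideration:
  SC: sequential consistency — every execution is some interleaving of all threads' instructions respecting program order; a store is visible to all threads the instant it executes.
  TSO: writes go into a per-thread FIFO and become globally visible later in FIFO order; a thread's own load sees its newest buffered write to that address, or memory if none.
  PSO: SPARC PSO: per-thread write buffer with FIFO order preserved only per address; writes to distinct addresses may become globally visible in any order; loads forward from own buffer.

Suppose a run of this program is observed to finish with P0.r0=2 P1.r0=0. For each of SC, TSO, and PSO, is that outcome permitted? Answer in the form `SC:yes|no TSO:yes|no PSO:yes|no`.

outcome vector order: (P0.r0,P1.r0)
under SC → <1 1>; <2 0>; <2 1>
under TSO → <1 0>; <1 1>; <2 0>; <2 1>
under PSO → <1 0>; <1 1>; <2 0>; <2 1>
target <2 0> ∈ {SC,TSO,PSO}

SC:yes TSO:yes PSO:yes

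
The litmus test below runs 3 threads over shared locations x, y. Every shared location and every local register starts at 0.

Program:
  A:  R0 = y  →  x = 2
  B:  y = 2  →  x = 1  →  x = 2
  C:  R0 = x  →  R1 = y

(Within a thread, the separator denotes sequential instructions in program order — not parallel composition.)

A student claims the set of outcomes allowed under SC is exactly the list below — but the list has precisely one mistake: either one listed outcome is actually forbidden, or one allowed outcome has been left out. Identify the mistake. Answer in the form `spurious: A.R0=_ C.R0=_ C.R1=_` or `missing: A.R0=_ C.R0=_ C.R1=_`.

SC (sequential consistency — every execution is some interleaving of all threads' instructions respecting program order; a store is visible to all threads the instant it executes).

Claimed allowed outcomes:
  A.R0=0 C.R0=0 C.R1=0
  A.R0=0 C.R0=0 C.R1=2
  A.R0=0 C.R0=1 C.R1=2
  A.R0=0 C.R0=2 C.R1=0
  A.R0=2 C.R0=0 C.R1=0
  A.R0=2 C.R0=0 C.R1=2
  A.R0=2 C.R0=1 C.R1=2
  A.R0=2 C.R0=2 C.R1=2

missing: A.R0=0 C.R0=2 C.R1=2

outcome vector order: (A.R0,C.R0,C.R1)
under SC → 000, 002, 012, 020, 022, 200, 202, 212, 222
SC∖claimed = {022}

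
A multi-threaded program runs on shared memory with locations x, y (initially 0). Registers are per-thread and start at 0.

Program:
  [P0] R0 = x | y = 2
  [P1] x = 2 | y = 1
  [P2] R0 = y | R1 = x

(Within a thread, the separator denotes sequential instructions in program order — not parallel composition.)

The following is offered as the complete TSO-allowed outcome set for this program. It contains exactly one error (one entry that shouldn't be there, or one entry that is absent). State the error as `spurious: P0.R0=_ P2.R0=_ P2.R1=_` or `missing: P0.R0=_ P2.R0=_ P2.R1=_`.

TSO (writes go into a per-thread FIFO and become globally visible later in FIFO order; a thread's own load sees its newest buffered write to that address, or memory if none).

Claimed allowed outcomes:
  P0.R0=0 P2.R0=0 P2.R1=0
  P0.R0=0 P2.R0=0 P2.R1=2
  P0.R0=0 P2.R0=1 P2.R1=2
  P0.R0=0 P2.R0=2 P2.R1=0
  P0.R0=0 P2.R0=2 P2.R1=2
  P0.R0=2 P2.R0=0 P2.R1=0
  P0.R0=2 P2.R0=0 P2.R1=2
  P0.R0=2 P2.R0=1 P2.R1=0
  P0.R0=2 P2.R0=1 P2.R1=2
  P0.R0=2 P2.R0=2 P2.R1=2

outcome vector order: (P0.R0,P2.R0,P2.R1)
TSO (9): 0/0/0 0/0/2 0/1/2 0/2/0 0/2/2 2/0/0 2/0/2 2/1/2 2/2/2
claimed∖TSO = {2/1/0}

spurious: P0.R0=2 P2.R0=1 P2.R1=0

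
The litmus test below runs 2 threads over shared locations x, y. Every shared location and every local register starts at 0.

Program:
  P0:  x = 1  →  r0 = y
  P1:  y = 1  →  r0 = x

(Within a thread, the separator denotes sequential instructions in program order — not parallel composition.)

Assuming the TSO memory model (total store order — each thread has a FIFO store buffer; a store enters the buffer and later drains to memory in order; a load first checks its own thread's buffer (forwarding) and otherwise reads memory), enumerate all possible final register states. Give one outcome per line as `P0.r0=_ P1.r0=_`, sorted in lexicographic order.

outcome vector order: (P0.r0,P1.r0)
|TSO outcomes| = 4

P0.r0=0 P1.r0=0
P0.r0=0 P1.r0=1
P0.r0=1 P1.r0=0
P0.r0=1 P1.r0=1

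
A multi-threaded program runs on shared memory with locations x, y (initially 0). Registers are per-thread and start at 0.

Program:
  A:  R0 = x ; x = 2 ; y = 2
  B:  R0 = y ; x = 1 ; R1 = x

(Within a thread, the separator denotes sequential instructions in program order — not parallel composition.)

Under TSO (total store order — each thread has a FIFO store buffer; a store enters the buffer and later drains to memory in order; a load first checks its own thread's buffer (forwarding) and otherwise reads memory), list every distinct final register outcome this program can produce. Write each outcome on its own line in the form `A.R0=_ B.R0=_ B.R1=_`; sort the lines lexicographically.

outcome vector order: (A.R0,B.R0,B.R1)
|TSO outcomes| = 5

A.R0=0 B.R0=0 B.R1=1
A.R0=0 B.R0=0 B.R1=2
A.R0=0 B.R0=2 B.R1=1
A.R0=1 B.R0=0 B.R1=1
A.R0=1 B.R0=0 B.R1=2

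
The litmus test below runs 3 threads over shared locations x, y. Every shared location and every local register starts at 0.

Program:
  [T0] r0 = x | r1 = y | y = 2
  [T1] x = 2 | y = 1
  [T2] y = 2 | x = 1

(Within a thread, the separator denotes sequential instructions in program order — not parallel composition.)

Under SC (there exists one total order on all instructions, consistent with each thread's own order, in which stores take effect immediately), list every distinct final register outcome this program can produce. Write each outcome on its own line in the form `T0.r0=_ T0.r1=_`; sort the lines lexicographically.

outcome vector order: (T0.r0,T0.r1)
|SC outcomes| = 8

T0.r0=0 T0.r1=0
T0.r0=0 T0.r1=1
T0.r0=0 T0.r1=2
T0.r0=1 T0.r1=1
T0.r0=1 T0.r1=2
T0.r0=2 T0.r1=0
T0.r0=2 T0.r1=1
T0.r0=2 T0.r1=2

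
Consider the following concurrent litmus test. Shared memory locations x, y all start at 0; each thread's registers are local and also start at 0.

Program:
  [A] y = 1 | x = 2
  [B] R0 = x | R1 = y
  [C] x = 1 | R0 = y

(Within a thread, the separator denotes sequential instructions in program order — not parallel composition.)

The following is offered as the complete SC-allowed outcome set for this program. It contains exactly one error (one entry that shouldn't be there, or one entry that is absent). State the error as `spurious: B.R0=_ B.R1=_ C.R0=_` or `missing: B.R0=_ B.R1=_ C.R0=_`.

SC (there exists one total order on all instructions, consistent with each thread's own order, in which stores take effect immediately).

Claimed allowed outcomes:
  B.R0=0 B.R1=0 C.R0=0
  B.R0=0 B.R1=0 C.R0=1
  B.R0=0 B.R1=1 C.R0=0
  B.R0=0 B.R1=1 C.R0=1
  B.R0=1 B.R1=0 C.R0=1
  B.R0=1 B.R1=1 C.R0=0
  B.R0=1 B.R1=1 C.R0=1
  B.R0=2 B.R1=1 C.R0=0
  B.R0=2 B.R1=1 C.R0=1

missing: B.R0=1 B.R1=0 C.R0=0

outcome vector order: (B.R0,B.R1,C.R0)
SC (10): <0 0 0>; <0 0 1>; <0 1 0>; <0 1 1>; <1 0 0>; <1 0 1>; <1 1 0>; <1 1 1>; <2 1 0>; <2 1 1>
SC∖claimed = {<1 0 0>}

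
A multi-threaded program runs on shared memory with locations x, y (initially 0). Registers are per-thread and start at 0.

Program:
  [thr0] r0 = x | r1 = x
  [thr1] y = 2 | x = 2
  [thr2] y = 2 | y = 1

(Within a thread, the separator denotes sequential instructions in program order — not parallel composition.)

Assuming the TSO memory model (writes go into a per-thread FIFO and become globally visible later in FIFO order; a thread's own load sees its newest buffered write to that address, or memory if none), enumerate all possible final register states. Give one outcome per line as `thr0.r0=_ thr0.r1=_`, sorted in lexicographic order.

outcome vector order: (thr0.r0,thr0.r1)
|TSO outcomes| = 3

thr0.r0=0 thr0.r1=0
thr0.r0=0 thr0.r1=2
thr0.r0=2 thr0.r1=2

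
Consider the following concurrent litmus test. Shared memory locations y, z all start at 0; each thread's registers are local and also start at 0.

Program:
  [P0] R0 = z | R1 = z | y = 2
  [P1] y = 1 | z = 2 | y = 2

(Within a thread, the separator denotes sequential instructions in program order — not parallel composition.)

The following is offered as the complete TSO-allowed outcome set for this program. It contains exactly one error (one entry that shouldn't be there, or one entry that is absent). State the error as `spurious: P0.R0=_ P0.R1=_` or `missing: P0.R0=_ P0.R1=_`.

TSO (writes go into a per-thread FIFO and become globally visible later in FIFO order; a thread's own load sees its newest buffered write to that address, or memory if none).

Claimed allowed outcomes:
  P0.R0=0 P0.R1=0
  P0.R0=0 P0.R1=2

missing: P0.R0=2 P0.R1=2

outcome vector order: (P0.R0,P0.R1)
under TSO → 00; 02; 22
TSO∖claimed = {22}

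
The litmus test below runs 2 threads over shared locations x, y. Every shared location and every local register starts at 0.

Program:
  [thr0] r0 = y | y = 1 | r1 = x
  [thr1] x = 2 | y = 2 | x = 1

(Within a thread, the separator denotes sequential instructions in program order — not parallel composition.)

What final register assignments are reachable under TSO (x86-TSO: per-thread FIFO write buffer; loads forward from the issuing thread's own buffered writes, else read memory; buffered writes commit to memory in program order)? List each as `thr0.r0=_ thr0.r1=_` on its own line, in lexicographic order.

outcome vector order: (thr0.r0,thr0.r1)
|TSO outcomes| = 5

thr0.r0=0 thr0.r1=0
thr0.r0=0 thr0.r1=1
thr0.r0=0 thr0.r1=2
thr0.r0=2 thr0.r1=1
thr0.r0=2 thr0.r1=2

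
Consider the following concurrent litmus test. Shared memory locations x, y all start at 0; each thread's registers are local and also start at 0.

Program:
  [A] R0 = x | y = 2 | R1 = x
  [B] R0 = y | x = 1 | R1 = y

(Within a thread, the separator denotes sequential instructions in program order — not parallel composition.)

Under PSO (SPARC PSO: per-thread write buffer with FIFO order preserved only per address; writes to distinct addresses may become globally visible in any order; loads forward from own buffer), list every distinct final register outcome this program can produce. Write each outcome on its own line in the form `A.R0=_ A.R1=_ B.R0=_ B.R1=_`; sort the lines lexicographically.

A.R0=0 A.R1=0 B.R0=0 B.R1=0
A.R0=0 A.R1=0 B.R0=0 B.R1=2
A.R0=0 A.R1=0 B.R0=2 B.R1=2
A.R0=0 A.R1=1 B.R0=0 B.R1=0
A.R0=0 A.R1=1 B.R0=0 B.R1=2
A.R0=0 A.R1=1 B.R0=2 B.R1=2
A.R0=1 A.R1=1 B.R0=0 B.R1=0
A.R0=1 A.R1=1 B.R0=0 B.R1=2

outcome vector order: (A.R0,A.R1,B.R0,B.R1)
|PSO outcomes| = 8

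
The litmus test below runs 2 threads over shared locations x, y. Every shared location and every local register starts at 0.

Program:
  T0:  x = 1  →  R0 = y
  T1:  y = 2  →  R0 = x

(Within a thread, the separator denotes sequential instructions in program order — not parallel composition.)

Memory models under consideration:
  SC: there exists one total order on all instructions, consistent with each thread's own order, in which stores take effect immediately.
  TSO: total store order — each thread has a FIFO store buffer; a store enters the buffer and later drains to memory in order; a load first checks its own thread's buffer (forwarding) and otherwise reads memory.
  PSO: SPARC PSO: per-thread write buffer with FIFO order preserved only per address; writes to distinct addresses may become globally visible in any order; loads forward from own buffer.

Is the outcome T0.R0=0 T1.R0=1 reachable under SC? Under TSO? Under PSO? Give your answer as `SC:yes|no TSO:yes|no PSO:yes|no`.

SC:yes TSO:yes PSO:yes

outcome vector order: (T0.R0,T1.R0)
SC (3): 0/1 2/0 2/1
TSO (4): 0/0 0/1 2/0 2/1
PSO (4): 0/0 0/1 2/0 2/1
target 0/1 ∈ {SC,TSO,PSO}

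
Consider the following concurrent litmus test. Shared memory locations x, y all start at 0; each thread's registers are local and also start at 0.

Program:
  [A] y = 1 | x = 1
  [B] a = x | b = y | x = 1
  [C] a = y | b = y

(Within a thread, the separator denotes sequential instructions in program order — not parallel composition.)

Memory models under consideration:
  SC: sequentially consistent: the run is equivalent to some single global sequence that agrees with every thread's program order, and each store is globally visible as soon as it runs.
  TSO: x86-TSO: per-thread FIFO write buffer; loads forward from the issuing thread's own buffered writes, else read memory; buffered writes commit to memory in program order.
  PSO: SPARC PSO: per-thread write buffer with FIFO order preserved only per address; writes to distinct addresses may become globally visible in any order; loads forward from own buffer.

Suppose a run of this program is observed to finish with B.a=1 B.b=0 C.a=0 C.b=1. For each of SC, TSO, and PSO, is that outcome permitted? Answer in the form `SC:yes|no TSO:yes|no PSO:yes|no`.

outcome vector order: (B.a,B.b,C.a,C.b)
SC (9): 0000 0001 0011 0100 0101 0111 1100 1101 1111
TSO (9): 0000 0001 0011 0100 0101 0111 1100 1101 1111
PSO (12): 0000 0001 0011 0100 0101 0111 1000 1001 1011 1100 1101 1111
target 1001 ∈ {PSO}

SC:no TSO:no PSO:yes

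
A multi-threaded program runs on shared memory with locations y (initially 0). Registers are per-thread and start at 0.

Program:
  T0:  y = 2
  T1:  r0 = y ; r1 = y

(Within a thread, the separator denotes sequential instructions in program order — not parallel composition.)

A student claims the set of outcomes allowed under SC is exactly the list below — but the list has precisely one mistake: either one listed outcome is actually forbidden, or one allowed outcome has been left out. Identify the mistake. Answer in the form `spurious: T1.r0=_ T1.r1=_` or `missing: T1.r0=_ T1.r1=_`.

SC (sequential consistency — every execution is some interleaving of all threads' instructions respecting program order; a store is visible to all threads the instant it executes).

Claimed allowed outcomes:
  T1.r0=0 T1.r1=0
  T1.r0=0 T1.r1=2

outcome vector order: (T1.r0,T1.r1)
SC: 3 outcomes — {00, 02, 22}
SC∖claimed = {22}

missing: T1.r0=2 T1.r1=2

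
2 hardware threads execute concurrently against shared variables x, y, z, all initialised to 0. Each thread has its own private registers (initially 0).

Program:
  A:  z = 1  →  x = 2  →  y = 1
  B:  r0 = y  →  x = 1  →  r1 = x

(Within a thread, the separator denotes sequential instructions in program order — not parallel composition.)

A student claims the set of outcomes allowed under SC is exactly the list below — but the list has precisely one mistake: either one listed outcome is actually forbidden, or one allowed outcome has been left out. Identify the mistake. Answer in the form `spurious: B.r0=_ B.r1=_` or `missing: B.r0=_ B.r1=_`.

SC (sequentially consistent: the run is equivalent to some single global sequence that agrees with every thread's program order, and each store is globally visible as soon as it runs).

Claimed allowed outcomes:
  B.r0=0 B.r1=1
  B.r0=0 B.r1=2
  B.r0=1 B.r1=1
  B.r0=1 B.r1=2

spurious: B.r0=1 B.r1=2

outcome vector order: (B.r0,B.r1)
SC (3): (0,1), (0,2), (1,1)
claimed∖SC = {(1,2)}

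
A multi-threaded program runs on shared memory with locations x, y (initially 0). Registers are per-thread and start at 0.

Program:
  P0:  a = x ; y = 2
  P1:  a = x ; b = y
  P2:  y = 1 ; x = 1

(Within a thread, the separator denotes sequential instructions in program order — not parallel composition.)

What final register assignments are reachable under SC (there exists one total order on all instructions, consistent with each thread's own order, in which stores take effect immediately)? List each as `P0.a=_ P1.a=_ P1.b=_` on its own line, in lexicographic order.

outcome vector order: (P0.a,P1.a,P1.b)
|SC outcomes| = 10

P0.a=0 P1.a=0 P1.b=0
P0.a=0 P1.a=0 P1.b=1
P0.a=0 P1.a=0 P1.b=2
P0.a=0 P1.a=1 P1.b=1
P0.a=0 P1.a=1 P1.b=2
P0.a=1 P1.a=0 P1.b=0
P0.a=1 P1.a=0 P1.b=1
P0.a=1 P1.a=0 P1.b=2
P0.a=1 P1.a=1 P1.b=1
P0.a=1 P1.a=1 P1.b=2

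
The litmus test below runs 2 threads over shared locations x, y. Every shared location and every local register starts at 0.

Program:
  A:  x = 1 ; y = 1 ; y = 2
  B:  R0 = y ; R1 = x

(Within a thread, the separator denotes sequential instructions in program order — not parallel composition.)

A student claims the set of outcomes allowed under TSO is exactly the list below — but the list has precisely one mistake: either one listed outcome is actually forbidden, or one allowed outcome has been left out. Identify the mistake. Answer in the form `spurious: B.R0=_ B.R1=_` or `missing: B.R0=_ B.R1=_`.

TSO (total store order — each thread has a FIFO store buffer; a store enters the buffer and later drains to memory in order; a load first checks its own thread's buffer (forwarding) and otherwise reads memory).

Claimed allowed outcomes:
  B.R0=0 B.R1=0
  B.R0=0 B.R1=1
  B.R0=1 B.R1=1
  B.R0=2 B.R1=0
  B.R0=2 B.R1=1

outcome vector order: (B.R0,B.R1)
under TSO → 00, 01, 11, 21
claimed∖TSO = {20}

spurious: B.R0=2 B.R1=0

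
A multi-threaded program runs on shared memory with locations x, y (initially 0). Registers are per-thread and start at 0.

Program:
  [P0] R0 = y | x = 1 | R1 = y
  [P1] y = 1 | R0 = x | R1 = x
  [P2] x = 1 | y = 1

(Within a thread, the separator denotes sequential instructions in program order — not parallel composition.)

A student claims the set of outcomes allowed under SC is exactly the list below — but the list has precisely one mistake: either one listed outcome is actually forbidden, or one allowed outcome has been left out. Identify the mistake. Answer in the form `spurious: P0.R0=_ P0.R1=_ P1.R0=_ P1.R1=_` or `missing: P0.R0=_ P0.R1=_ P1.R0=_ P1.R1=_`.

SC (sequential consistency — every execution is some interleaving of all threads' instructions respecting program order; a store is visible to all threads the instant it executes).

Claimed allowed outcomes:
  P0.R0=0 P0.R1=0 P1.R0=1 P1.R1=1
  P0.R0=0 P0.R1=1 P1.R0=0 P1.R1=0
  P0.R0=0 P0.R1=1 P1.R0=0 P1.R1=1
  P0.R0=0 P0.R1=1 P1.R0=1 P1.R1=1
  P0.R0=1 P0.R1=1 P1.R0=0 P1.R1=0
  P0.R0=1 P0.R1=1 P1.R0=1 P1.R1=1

outcome vector order: (P0.R0,P0.R1,P1.R0,P1.R1)
SC (7): 0/0/1/1, 0/1/0/0, 0/1/0/1, 0/1/1/1, 1/1/0/0, 1/1/0/1, 1/1/1/1
SC∖claimed = {1/1/0/1}

missing: P0.R0=1 P0.R1=1 P1.R0=0 P1.R1=1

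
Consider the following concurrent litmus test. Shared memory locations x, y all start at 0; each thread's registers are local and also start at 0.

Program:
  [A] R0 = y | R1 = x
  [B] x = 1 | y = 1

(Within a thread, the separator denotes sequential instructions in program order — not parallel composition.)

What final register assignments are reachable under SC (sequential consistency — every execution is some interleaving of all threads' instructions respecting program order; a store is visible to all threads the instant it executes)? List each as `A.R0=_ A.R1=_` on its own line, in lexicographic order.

outcome vector order: (A.R0,A.R1)
|SC outcomes| = 3

A.R0=0 A.R1=0
A.R0=0 A.R1=1
A.R0=1 A.R1=1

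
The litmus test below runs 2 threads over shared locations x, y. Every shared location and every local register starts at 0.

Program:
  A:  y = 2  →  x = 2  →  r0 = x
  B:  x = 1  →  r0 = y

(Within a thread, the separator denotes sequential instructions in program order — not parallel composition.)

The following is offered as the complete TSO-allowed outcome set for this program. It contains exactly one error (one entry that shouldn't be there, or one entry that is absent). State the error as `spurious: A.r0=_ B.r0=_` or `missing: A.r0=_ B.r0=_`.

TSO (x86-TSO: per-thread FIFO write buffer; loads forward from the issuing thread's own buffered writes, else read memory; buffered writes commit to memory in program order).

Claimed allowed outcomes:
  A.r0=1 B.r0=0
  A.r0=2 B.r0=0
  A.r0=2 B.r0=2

missing: A.r0=1 B.r0=2

outcome vector order: (A.r0,B.r0)
under TSO → (1,0) (1,2) (2,0) (2,2)
TSO∖claimed = {(1,2)}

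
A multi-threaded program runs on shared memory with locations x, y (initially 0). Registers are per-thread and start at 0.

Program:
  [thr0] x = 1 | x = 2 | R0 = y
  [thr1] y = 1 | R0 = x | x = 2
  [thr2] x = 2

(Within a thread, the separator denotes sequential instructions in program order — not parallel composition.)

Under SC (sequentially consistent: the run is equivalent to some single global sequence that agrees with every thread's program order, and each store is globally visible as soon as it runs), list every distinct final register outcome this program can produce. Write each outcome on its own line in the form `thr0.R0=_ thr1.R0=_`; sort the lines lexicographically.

outcome vector order: (thr0.R0,thr1.R0)
|SC outcomes| = 4

thr0.R0=0 thr1.R0=2
thr0.R0=1 thr1.R0=0
thr0.R0=1 thr1.R0=1
thr0.R0=1 thr1.R0=2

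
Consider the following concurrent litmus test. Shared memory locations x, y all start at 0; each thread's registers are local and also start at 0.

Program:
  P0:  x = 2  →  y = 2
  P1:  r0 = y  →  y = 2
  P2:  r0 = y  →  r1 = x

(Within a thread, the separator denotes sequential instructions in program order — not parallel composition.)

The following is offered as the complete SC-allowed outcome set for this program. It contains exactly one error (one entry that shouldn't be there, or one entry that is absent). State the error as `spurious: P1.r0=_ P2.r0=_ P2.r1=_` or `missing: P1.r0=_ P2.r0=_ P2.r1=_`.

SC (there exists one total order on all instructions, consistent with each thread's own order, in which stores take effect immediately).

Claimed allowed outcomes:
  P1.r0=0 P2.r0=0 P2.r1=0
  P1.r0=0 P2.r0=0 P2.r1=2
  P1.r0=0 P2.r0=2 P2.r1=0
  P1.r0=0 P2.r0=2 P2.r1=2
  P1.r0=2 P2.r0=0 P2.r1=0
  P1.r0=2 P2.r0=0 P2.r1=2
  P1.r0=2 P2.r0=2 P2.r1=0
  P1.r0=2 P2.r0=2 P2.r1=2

spurious: P1.r0=2 P2.r0=2 P2.r1=0

outcome vector order: (P1.r0,P2.r0,P2.r1)
under SC → <0 0 0> <0 0 2> <0 2 0> <0 2 2> <2 0 0> <2 0 2> <2 2 2>
claimed∖SC = {<2 2 0>}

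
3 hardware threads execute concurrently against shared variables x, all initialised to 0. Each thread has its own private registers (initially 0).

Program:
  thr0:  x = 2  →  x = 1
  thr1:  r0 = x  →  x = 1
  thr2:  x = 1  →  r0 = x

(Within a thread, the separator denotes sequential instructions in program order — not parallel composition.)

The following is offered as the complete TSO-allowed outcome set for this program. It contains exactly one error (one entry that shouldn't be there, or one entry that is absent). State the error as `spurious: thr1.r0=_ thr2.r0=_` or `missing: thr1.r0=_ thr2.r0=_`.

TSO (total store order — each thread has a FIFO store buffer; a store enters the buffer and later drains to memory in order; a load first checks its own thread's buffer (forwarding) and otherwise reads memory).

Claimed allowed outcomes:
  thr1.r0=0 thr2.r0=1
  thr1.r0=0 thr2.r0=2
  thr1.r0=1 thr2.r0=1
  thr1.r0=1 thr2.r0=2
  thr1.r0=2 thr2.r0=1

missing: thr1.r0=2 thr2.r0=2

outcome vector order: (thr1.r0,thr2.r0)
TSO: 6 outcomes — {01 02 11 12 21 22}
TSO∖claimed = {22}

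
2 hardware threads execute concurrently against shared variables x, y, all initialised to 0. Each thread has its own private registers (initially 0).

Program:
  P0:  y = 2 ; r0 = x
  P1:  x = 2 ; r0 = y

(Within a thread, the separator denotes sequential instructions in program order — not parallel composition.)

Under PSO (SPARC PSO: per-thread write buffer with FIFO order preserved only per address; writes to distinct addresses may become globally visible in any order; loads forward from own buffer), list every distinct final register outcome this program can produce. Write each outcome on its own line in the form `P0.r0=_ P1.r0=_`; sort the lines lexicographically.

P0.r0=0 P1.r0=0
P0.r0=0 P1.r0=2
P0.r0=2 P1.r0=0
P0.r0=2 P1.r0=2

outcome vector order: (P0.r0,P1.r0)
|PSO outcomes| = 4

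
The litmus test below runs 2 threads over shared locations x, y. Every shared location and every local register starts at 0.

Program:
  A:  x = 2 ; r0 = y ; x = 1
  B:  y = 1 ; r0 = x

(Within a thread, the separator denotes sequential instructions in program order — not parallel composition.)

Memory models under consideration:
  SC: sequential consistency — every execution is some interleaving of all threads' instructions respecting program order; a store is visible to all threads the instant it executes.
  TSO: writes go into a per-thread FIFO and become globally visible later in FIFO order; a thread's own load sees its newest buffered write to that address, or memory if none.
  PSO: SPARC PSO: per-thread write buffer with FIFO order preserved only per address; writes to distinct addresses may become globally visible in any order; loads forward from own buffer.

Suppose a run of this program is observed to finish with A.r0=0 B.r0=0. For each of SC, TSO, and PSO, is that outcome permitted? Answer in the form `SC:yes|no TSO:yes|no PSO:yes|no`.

outcome vector order: (A.r0,B.r0)
SC: 5 outcomes — {01, 02, 10, 11, 12}
TSO: 6 outcomes — {00, 01, 02, 10, 11, 12}
PSO: 6 outcomes — {00, 01, 02, 10, 11, 12}
target 00 ∈ {TSO,PSO}

SC:no TSO:yes PSO:yes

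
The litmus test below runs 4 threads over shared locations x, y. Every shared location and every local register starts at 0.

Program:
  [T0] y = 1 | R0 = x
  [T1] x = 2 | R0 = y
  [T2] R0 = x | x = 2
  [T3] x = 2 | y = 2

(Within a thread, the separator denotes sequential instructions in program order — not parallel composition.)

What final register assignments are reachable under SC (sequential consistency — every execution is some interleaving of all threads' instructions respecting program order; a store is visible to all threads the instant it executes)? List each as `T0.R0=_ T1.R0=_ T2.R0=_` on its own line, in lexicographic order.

outcome vector order: (T0.R0,T1.R0,T2.R0)
|SC outcomes| = 10

T0.R0=0 T1.R0=1 T2.R0=0
T0.R0=0 T1.R0=1 T2.R0=2
T0.R0=0 T1.R0=2 T2.R0=0
T0.R0=0 T1.R0=2 T2.R0=2
T0.R0=2 T1.R0=0 T2.R0=0
T0.R0=2 T1.R0=0 T2.R0=2
T0.R0=2 T1.R0=1 T2.R0=0
T0.R0=2 T1.R0=1 T2.R0=2
T0.R0=2 T1.R0=2 T2.R0=0
T0.R0=2 T1.R0=2 T2.R0=2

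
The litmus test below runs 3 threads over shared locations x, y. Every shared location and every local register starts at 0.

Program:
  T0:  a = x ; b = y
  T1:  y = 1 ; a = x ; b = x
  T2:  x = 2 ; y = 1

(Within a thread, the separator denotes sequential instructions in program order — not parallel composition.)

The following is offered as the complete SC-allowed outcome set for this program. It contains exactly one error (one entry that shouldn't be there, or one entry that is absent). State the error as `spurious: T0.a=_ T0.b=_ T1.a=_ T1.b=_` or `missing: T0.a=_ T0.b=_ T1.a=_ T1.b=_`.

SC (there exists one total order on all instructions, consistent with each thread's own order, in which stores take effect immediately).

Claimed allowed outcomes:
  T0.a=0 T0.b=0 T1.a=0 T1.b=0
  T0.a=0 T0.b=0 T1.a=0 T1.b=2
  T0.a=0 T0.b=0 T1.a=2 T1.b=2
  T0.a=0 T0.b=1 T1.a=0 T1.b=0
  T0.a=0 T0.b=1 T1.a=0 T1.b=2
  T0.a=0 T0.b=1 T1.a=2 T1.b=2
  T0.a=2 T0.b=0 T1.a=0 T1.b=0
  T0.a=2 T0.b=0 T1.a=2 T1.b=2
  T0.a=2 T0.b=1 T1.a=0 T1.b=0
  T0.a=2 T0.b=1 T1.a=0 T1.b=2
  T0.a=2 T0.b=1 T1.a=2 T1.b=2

spurious: T0.a=2 T0.b=0 T1.a=0 T1.b=0

outcome vector order: (T0.a,T0.b,T1.a,T1.b)
SC: 10 outcomes — {0/0/0/0, 0/0/0/2, 0/0/2/2, 0/1/0/0, 0/1/0/2, 0/1/2/2, 2/0/2/2, 2/1/0/0, 2/1/0/2, 2/1/2/2}
claimed∖SC = {2/0/0/0}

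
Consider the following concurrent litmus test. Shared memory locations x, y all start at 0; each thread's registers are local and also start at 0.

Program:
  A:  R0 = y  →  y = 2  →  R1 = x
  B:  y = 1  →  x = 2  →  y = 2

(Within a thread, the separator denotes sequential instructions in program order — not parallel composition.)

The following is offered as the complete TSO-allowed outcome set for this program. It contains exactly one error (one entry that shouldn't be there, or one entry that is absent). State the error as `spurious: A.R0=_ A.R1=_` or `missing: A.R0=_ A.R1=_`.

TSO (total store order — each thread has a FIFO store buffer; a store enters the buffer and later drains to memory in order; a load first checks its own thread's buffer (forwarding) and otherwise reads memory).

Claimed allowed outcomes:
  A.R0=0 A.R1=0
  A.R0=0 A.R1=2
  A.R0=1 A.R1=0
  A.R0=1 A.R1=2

missing: A.R0=2 A.R1=2

outcome vector order: (A.R0,A.R1)
under TSO → (0,0); (0,2); (1,0); (1,2); (2,2)
TSO∖claimed = {(2,2)}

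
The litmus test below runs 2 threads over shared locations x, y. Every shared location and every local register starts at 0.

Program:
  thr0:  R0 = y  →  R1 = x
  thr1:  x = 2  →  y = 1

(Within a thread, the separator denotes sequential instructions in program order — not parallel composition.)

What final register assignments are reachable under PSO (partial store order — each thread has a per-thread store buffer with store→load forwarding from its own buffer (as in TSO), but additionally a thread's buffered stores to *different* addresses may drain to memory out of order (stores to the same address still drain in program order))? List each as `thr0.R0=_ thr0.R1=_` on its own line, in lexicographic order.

outcome vector order: (thr0.R0,thr0.R1)
|PSO outcomes| = 4

thr0.R0=0 thr0.R1=0
thr0.R0=0 thr0.R1=2
thr0.R0=1 thr0.R1=0
thr0.R0=1 thr0.R1=2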